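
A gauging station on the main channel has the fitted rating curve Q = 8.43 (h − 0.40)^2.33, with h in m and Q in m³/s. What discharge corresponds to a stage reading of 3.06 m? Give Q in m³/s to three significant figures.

Q = 8.43 × (3.06 − 0.40)^2.33 = 8.43 × 2.66^2.33 = 82.38 m³/s

82.4 m³/s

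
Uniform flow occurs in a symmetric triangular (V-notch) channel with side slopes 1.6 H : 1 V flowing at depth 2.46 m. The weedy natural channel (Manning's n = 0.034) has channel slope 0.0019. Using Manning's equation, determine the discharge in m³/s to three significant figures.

A = z·y² = 1.6×2.46² = 9.683 m²
P = 2y√(1+z²) = 2×2.46×√(1+1.6²) = 9.283 m
R = A/P = 9.683/9.283 = 1.043 m
Q = (1/n)·A·R^(2/3)·S^(1/2) = (1/0.034) × 9.683 × 1.043^(2/3) × 0.0019^(1/2) = 12.77 m³/s

12.8 m³/s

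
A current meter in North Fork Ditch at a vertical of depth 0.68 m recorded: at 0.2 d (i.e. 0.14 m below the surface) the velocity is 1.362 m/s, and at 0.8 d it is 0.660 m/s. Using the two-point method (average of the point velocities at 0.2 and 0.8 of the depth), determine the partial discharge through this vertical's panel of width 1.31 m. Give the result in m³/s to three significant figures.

0.901 m³/s

v̄ = (1.362 + 0.660) / 2 = 1.011 m/s
q = v̄ × d × w = 1.011 × 0.68 × 1.31 = 0.9006 m³/s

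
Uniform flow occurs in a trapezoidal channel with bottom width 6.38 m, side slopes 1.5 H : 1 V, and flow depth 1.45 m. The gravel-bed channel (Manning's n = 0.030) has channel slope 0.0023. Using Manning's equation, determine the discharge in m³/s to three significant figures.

A = (b + z·y)·y = (6.38 + 1.5×1.45)×1.45 = 12.40 m²
P = b + 2y√(1+z²) = 6.38 + 2×1.45×√(1+1.5²) = 11.61 m
R = A/P = 12.40/11.61 = 1.069 m
Q = (1/n)·A·R^(2/3)·S^(1/2) = (1/0.030) × 12.40 × 1.069^(2/3) × 0.0023^(1/2) = 20.73 m³/s

20.7 m³/s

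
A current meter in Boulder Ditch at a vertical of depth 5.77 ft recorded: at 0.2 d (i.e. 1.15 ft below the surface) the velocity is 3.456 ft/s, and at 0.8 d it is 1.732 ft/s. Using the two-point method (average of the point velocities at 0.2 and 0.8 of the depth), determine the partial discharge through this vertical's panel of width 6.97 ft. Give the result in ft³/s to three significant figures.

v̄ = (3.456 + 1.732) / 2 = 2.594 ft/s
q = v̄ × d × w = 2.594 × 5.77 × 6.97 = 104.3 ft³/s

104 ft³/s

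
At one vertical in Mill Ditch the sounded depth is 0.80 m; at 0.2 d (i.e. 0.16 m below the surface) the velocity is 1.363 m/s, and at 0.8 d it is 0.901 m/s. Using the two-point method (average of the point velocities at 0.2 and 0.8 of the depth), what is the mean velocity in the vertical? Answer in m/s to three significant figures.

1.13 m/s

v̄ = (1.363 + 0.901) / 2 = 1.132 m/s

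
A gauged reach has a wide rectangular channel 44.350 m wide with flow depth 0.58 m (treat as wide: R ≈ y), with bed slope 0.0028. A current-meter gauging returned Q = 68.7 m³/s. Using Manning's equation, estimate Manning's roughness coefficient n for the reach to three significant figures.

0.0138

A = b·y = 44.350 × 0.58 = 25.72 m²
Wide channel: R ≈ y = 0.58 m
n = (1/Q)·A·R^(2/3)·S^(1/2) = (1/68.7) × 25.72 × 0.6955 × 0.05292 = 0.01378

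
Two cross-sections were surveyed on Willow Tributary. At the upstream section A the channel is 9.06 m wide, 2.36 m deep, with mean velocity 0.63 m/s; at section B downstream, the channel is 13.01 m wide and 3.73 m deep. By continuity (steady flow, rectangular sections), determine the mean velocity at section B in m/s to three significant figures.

0.278 m/s

Q = A₁V₁ = (9.06×2.36) × 0.63 = 13.47 m³/s
A₂ = 13.01 × 3.73 = 48.53 m²
V₂ = Q/A₂ = 13.47/48.53 = 0.2776 m/s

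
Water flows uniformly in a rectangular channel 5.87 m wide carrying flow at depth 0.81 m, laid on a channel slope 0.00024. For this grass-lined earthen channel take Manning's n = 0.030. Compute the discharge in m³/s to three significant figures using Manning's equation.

1.81 m³/s

A = b·y = 5.87 × 0.81 = 4.755 m²
P = b + 2y = 5.87 + 2×0.81 = 7.490 m
R = A/P = 4.755/7.490 = 0.6348 m
Q = (1/n)·A·R^(2/3)·S^(1/2) = (1/0.030) × 4.755 × 0.6348^(2/3) × 0.00024^(1/2) = 1.814 m³/s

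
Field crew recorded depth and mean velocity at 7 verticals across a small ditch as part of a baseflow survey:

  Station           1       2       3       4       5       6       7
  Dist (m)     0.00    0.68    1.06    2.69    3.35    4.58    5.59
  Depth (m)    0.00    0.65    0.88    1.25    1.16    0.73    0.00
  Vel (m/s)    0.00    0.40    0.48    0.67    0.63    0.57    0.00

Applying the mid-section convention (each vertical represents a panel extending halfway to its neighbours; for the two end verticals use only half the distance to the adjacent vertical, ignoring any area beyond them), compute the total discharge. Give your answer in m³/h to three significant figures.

w_2 = (1.06 − 0.00)/2 = 0.53 m; q_2 = 0.40 × 0.65 × 0.53 = 0.1378 m³/s
w_3 = (2.69 − 0.68)/2 = 1.005 m; q_3 = 0.48 × 0.88 × 1.005 = 0.4245 m³/s
w_4 = (3.35 − 1.06)/2 = 1.145 m; q_4 = 0.67 × 1.25 × 1.145 = 0.9589 m³/s
w_5 = (4.58 − 2.69)/2 = 0.945 m; q_5 = 0.63 × 1.16 × 0.945 = 0.6906 m³/s
w_6 = (5.59 − 3.35)/2 = 1.12 m; q_6 = 0.57 × 0.73 × 1.12 = 0.4660 m³/s
Stations 1, 7 contribute zero (depth or velocity is 0).
Q = Σ qᵢ = 2.678 m³/s
= 2.678 × 3600 = 9640 m³/h

9640 m³/h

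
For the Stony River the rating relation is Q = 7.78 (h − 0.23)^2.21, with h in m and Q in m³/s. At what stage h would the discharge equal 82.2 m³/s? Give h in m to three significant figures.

h − h₀ = (Q/C)^(1/b) = (82.2/7.78)^(1/2.21) = 2.906 m
h = 0.23 + 2.906 = 3.136 m

3.14 m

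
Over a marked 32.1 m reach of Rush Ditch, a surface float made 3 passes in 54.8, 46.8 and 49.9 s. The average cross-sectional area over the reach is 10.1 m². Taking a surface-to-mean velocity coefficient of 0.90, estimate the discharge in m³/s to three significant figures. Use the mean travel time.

t̄ = (54.8 + 46.8 + 49.9) / 3 = 50.5 s
v_surface = L / t̄ = 32.1 / 50.5 = 0.6356 m/s
v_mean = 0.90 × 0.6356 = 0.5721 m/s
Q = A × v_mean = 10.1 × 0.5721 = 5.778 m³/s

5.78 m³/s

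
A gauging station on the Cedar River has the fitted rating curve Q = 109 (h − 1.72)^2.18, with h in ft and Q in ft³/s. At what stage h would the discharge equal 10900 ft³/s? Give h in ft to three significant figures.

h − h₀ = (Q/C)^(1/b) = (10900/109)^(1/2.18) = 8.269 ft
h = 1.72 + 8.269 = 9.989 ft

9.99 ft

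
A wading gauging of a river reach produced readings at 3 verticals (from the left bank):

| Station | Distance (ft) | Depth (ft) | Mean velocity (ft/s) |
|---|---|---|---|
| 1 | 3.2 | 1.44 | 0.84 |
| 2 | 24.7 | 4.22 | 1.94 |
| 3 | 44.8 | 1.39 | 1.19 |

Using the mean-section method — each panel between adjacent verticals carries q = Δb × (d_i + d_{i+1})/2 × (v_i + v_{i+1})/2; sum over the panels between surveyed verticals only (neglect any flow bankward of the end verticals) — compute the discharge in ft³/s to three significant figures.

Panel 1-2: Δb = 21.5 ft, d̄ = (1.44+4.22)/2 = 2.83, v̄ = (0.84+1.94)/2 = 1.39 → q = 21.5×2.83×1.39 = 84.57 ft³/s
Panel 2-3: Δb = 20.1 ft, d̄ = (4.22+1.39)/2 = 2.805, v̄ = (1.94+1.19)/2 = 1.565 → q = 20.1×2.805×1.565 = 88.24 ft³/s
Q = Σ q = 172.8 ft³/s

173 ft³/s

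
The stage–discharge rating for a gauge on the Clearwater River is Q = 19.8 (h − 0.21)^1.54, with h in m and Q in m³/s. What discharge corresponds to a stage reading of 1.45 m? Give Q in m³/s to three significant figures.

Q = 19.8 × (1.45 − 0.21)^1.54 = 19.8 × 1.24^1.54 = 27.58 m³/s

27.6 m³/s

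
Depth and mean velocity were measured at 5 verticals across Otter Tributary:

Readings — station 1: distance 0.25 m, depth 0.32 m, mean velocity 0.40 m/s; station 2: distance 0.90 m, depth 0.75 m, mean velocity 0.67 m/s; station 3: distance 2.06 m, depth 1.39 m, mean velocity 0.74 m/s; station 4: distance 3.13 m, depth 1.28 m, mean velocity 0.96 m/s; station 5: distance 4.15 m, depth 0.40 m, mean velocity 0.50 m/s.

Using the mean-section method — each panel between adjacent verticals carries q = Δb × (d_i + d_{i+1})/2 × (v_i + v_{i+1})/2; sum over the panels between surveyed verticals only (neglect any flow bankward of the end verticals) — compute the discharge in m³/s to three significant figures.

2.90 m³/s

Panel 1-2: Δb = 0.65 m, d̄ = (0.32+0.75)/2 = 0.535, v̄ = (0.40+0.67)/2 = 0.535 → q = 0.65×0.535×0.535 = 0.1860 m³/s
Panel 2-3: Δb = 1.16 m, d̄ = (0.75+1.39)/2 = 1.07, v̄ = (0.67+0.74)/2 = 0.705 → q = 1.16×1.07×0.705 = 0.8750 m³/s
Panel 3-4: Δb = 1.07 m, d̄ = (1.39+1.28)/2 = 1.335, v̄ = (0.74+0.96)/2 = 0.85 → q = 1.07×1.335×0.85 = 1.214 m³/s
Panel 4-5: Δb = 1.02 m, d̄ = (1.28+0.40)/2 = 0.84, v̄ = (0.96+0.50)/2 = 0.73 → q = 1.02×0.84×0.73 = 0.6255 m³/s
Q = Σ q = 2.901 m³/s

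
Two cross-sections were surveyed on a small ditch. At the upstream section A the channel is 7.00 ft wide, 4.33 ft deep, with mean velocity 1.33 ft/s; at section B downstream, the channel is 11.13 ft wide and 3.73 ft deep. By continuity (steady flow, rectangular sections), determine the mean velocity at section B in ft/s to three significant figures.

Q = A₁V₁ = (7.00×4.33) × 1.33 = 40.31 ft³/s
A₂ = 11.13 × 3.73 = 41.51 ft²
V₂ = Q/A₂ = 40.31/41.51 = 0.9710 ft/s

0.971 ft/s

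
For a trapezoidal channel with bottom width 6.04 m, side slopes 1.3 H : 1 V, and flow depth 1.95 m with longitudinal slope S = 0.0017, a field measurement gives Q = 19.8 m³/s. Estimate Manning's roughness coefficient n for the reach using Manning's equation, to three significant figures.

0.0424

A = (b + z·y)·y = (6.04 + 1.3×1.95)×1.95 = 16.72 m²
P = b + 2y√(1+z²) = 6.04 + 2×1.95×√(1+1.3²) = 12.44 m
R = A/P = 16.72/12.44 = 1.345 m
n = (1/Q)·A·R^(2/3)·S^(1/2) = (1/19.8) × 16.72 × 1.218 × 0.04123 = 0.04242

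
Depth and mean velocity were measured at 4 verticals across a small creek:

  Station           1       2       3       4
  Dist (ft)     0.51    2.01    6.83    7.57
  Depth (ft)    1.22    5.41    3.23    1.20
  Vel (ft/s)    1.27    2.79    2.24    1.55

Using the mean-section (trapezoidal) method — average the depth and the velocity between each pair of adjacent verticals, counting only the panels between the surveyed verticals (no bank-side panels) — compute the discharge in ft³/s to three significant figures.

Panel 1-2: Δb = 1.5 ft, d̄ = (1.22+5.41)/2 = 3.315, v̄ = (1.27+2.79)/2 = 2.03 → q = 1.5×3.315×2.03 = 10.09 ft³/s
Panel 2-3: Δb = 4.82 ft, d̄ = (5.41+3.23)/2 = 4.32, v̄ = (2.79+2.24)/2 = 2.515 → q = 4.82×4.32×2.515 = 52.37 ft³/s
Panel 3-4: Δb = 0.74 ft, d̄ = (3.23+1.20)/2 = 2.215, v̄ = (2.24+1.55)/2 = 1.895 → q = 0.74×2.215×1.895 = 3.106 ft³/s
Q = Σ q = 65.57 ft³/s

65.6 ft³/s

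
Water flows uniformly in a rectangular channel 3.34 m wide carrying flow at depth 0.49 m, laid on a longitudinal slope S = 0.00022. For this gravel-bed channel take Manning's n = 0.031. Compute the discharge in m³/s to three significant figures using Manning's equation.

0.410 m³/s

A = b·y = 3.34 × 0.49 = 1.637 m²
P = b + 2y = 3.34 + 2×0.49 = 4.320 m
R = A/P = 1.637/4.320 = 0.3788 m
Q = (1/n)·A·R^(2/3)·S^(1/2) = (1/0.031) × 1.637 × 0.3788^(2/3) × 0.00022^(1/2) = 0.4100 m³/s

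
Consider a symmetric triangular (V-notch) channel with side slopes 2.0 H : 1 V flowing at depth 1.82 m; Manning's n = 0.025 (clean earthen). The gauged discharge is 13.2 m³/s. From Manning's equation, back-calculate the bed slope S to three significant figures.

0.00327

A = z·y² = 2.0×1.82² = 6.625 m²
P = 2y√(1+z²) = 2×1.82×√(1+2.0²) = 8.139 m
R = A/P = 6.625/8.139 = 0.8139 m
S = (Q·n / (1·A·R^(2/3)))² = (13.2×0.025 / (1×6.625×0.8717))² = 0.003265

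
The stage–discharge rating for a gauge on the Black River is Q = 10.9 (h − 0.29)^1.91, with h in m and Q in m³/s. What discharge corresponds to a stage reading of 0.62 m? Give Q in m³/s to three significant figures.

Q = 10.9 × (0.62 − 0.29)^1.91 = 10.9 × 0.33^1.91 = 1.312 m³/s

1.31 m³/s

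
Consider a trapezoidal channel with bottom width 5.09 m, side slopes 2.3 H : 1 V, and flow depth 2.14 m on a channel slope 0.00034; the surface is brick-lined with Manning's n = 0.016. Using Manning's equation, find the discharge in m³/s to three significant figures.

30.2 m³/s

A = (b + z·y)·y = (5.09 + 2.3×2.14)×2.14 = 21.43 m²
P = b + 2y√(1+z²) = 5.09 + 2×2.14×√(1+2.3²) = 15.82 m
R = A/P = 21.43/15.82 = 1.354 m
Q = (1/n)·A·R^(2/3)·S^(1/2) = (1/0.016) × 21.43 × 1.354^(2/3) × 0.00034^(1/2) = 30.22 m³/s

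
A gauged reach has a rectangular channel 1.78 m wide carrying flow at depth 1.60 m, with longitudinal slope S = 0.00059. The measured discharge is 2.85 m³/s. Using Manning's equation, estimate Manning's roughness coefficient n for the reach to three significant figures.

0.0167

A = b·y = 1.78 × 1.60 = 2.848 m²
P = b + 2y = 1.78 + 2×1.60 = 4.980 m
R = A/P = 2.848/4.980 = 0.5719 m
n = (1/Q)·A·R^(2/3)·S^(1/2) = (1/2.85) × 2.848 × 0.6890 × 0.02429 = 0.01672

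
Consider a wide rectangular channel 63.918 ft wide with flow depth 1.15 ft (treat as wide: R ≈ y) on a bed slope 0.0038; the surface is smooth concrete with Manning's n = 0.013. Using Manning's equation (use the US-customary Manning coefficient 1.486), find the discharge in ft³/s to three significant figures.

569 ft³/s

A = b·y = 63.918 × 1.15 = 73.51 ft²
Wide channel: R ≈ y = 1.15 ft
Q = (1.486/n)·A·R^(2/3)·S^(1/2) = (1.486/0.013) × 73.51 × 1.150^(2/3) × 0.0038^(1/2) = 568.5 ft³/s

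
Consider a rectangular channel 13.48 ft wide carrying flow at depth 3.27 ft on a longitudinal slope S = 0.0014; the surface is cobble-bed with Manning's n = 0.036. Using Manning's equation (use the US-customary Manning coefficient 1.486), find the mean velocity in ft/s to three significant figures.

A = b·y = 13.48 × 3.27 = 44.08 ft²
P = b + 2y = 13.48 + 2×3.27 = 20.02 ft
R = A/P = 44.08/20.02 = 2.202 ft
Q = (1.486/n)·A·R^(2/3)·S^(1/2) = (1.486/0.036) × 44.08 × 2.202^(2/3) × 0.0014^(1/2) = 115.2 ft³/s
V = Q/A = 115.2/44.08 = 2.614 ft/s

2.61 ft/s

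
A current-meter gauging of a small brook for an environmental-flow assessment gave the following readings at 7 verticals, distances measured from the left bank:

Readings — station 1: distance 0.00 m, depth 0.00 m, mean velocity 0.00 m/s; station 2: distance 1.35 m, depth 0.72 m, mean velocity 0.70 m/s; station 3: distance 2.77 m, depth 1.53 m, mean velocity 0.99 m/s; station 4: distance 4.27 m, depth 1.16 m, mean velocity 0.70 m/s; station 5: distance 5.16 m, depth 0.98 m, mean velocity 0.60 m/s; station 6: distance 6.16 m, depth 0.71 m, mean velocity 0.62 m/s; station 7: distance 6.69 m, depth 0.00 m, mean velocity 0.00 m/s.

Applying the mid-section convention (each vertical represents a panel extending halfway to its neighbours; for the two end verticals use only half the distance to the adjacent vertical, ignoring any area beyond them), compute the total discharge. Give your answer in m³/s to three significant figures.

w_2 = (2.77 − 0.00)/2 = 1.385 m; q_2 = 0.70 × 0.72 × 1.385 = 0.6980 m³/s
w_3 = (4.27 − 1.35)/2 = 1.46 m; q_3 = 0.99 × 1.53 × 1.46 = 2.211 m³/s
w_4 = (5.16 − 2.77)/2 = 1.195 m; q_4 = 0.70 × 1.16 × 1.195 = 0.9703 m³/s
w_5 = (6.16 − 4.27)/2 = 0.945 m; q_5 = 0.60 × 0.98 × 0.945 = 0.5557 m³/s
w_6 = (6.69 − 5.16)/2 = 0.765 m; q_6 = 0.62 × 0.71 × 0.765 = 0.3368 m³/s
Stations 1, 7 contribute zero (depth or velocity is 0).
Q = Σ qᵢ = 4.772 m³/s

4.77 m³/s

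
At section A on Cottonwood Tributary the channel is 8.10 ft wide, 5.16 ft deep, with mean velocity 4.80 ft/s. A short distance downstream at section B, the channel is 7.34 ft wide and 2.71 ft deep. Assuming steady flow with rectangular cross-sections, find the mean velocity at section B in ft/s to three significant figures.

10.1 ft/s

Q = A₁V₁ = (8.10×5.16) × 4.80 = 200.6 ft³/s
A₂ = 7.34 × 2.71 = 19.89 ft²
V₂ = Q/A₂ = 200.6/19.89 = 10.09 ft/s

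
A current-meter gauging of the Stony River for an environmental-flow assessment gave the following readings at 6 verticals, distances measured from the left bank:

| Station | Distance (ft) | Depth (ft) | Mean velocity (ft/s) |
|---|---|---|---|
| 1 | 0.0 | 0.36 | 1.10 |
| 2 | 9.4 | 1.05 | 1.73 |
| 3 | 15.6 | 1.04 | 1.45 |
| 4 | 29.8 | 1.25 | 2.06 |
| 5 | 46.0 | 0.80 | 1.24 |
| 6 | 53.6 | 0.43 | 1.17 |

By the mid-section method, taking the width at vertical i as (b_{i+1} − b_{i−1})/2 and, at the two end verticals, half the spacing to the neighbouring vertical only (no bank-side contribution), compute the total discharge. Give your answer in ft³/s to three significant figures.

84.3 ft³/s

w_1 = (9.4 − 0.0)/2 = 4.7 ft; q_1 = 1.10 × 0.36 × 4.7 = 1.861 ft³/s
w_2 = (15.6 − 0.0)/2 = 7.8 ft; q_2 = 1.73 × 1.05 × 7.8 = 14.17 ft³/s
w_3 = (29.8 − 9.4)/2 = 10.2 ft; q_3 = 1.45 × 1.04 × 10.2 = 15.38 ft³/s
w_4 = (46.0 − 15.6)/2 = 15.2 ft; q_4 = 2.06 × 1.25 × 15.2 = 39.14 ft³/s
w_5 = (53.6 − 29.8)/2 = 11.9 ft; q_5 = 1.24 × 0.80 × 11.9 = 11.80 ft³/s
w_6 = (53.6 − 46.0)/2 = 3.8 ft; q_6 = 1.17 × 0.43 × 3.8 = 1.912 ft³/s
Q = Σ qᵢ = 84.27 ft³/s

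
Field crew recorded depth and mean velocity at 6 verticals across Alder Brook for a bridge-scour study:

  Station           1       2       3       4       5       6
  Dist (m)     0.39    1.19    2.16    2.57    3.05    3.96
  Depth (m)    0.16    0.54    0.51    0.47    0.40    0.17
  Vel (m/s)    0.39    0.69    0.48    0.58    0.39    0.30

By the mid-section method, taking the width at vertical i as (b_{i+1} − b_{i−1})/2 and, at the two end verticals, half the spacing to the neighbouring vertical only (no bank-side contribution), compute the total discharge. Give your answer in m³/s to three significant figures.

0.777 m³/s

w_1 = (1.19 − 0.39)/2 = 0.4 m; q_1 = 0.39 × 0.16 × 0.4 = 0.02496 m³/s
w_2 = (2.16 − 0.39)/2 = 0.885 m; q_2 = 0.69 × 0.54 × 0.885 = 0.3298 m³/s
w_3 = (2.57 − 1.19)/2 = 0.69 m; q_3 = 0.48 × 0.51 × 0.69 = 0.1689 m³/s
w_4 = (3.05 − 2.16)/2 = 0.445 m; q_4 = 0.58 × 0.47 × 0.445 = 0.1213 m³/s
w_5 = (3.96 − 2.57)/2 = 0.695 m; q_5 = 0.39 × 0.40 × 0.695 = 0.1084 m³/s
w_6 = (3.96 − 3.05)/2 = 0.455 m; q_6 = 0.30 × 0.17 × 0.455 = 0.02321 m³/s
Q = Σ qᵢ = 0.7766 m³/s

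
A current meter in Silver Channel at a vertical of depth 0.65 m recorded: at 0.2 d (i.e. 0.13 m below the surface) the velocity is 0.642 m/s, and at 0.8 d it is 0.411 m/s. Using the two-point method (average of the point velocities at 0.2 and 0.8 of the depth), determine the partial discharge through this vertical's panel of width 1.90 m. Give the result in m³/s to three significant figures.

0.650 m³/s

v̄ = (0.642 + 0.411) / 2 = 0.5265 m/s
q = v̄ × d × w = 0.5265 × 0.65 × 1.90 = 0.6502 m³/s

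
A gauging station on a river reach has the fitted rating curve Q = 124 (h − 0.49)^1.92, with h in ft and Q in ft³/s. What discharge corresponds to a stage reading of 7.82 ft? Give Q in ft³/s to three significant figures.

Q = 124 × (7.82 − 0.49)^1.92 = 124 × 7.33^1.92 = 5681 ft³/s

5680 ft³/s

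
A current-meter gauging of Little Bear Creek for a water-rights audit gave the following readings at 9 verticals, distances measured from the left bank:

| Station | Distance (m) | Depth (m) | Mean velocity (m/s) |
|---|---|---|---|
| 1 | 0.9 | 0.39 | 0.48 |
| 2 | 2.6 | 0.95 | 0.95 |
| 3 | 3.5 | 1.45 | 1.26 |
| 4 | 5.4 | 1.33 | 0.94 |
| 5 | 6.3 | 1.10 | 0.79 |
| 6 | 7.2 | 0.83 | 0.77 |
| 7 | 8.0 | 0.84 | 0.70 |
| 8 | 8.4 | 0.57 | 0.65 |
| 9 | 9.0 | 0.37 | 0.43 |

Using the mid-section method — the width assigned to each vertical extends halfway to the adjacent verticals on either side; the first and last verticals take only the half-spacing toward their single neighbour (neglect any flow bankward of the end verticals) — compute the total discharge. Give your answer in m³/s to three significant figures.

7.55 m³/s

w_1 = (2.6 − 0.9)/2 = 0.85 m; q_1 = 0.48 × 0.39 × 0.85 = 0.1591 m³/s
w_2 = (3.5 − 0.9)/2 = 1.3 m; q_2 = 0.95 × 0.95 × 1.3 = 1.173 m³/s
w_3 = (5.4 − 2.6)/2 = 1.4 m; q_3 = 1.26 × 1.45 × 1.4 = 2.558 m³/s
w_4 = (6.3 − 3.5)/2 = 1.4 m; q_4 = 0.94 × 1.33 × 1.4 = 1.750 m³/s
w_5 = (7.2 − 5.4)/2 = 0.9 m; q_5 = 0.79 × 1.10 × 0.9 = 0.7821 m³/s
w_6 = (8.0 − 6.3)/2 = 0.85 m; q_6 = 0.77 × 0.83 × 0.85 = 0.5432 m³/s
w_7 = (8.4 − 7.2)/2 = 0.6 m; q_7 = 0.70 × 0.84 × 0.6 = 0.3528 m³/s
w_8 = (9.0 − 8.0)/2 = 0.5 m; q_8 = 0.65 × 0.57 × 0.5 = 0.1853 m³/s
w_9 = (9.0 − 8.4)/2 = 0.3 m; q_9 = 0.43 × 0.37 × 0.3 = 0.04773 m³/s
Q = Σ qᵢ = 7.552 m³/s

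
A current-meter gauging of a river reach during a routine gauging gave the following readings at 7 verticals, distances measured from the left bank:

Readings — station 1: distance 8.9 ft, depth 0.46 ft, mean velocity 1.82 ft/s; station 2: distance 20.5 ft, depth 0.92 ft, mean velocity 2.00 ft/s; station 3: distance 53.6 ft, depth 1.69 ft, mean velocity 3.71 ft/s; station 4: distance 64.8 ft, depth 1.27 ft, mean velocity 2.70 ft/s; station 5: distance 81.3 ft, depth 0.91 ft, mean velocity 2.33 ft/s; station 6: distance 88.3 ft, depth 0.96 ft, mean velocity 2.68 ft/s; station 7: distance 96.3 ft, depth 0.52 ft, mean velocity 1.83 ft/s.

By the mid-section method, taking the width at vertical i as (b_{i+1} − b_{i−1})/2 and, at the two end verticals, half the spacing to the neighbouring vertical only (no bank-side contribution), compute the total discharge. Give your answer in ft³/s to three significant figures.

280 ft³/s

w_1 = (20.5 − 8.9)/2 = 5.8 ft; q_1 = 1.82 × 0.46 × 5.8 = 4.856 ft³/s
w_2 = (53.6 − 8.9)/2 = 22.35 ft; q_2 = 2.00 × 0.92 × 22.35 = 41.12 ft³/s
w_3 = (64.8 − 20.5)/2 = 22.15 ft; q_3 = 3.71 × 1.69 × 22.15 = 138.9 ft³/s
w_4 = (81.3 − 53.6)/2 = 13.85 ft; q_4 = 2.70 × 1.27 × 13.85 = 47.49 ft³/s
w_5 = (88.3 − 64.8)/2 = 11.75 ft; q_5 = 2.33 × 0.91 × 11.75 = 24.91 ft³/s
w_6 = (96.3 − 81.3)/2 = 7.5 ft; q_6 = 2.68 × 0.96 × 7.5 = 19.30 ft³/s
w_7 = (96.3 − 88.3)/2 = 4 ft; q_7 = 1.83 × 0.52 × 4 = 3.806 ft³/s
Q = Σ qᵢ = 280.4 ft³/s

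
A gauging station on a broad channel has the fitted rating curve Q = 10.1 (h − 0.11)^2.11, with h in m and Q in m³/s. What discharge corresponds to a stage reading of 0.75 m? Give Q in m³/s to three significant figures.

Q = 10.1 × (0.75 − 0.11)^2.11 = 10.1 × 0.64^2.11 = 3.939 m³/s

3.94 m³/s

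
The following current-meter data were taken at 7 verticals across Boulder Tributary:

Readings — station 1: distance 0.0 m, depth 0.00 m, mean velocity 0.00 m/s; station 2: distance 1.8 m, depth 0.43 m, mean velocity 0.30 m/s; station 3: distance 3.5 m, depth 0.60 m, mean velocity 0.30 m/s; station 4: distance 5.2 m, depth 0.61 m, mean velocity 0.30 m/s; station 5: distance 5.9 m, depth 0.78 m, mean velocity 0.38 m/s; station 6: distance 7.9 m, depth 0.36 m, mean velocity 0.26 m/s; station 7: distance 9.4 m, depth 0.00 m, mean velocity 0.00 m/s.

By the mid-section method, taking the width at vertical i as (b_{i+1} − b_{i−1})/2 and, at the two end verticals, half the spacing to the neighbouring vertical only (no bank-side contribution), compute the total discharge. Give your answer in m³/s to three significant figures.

w_2 = (3.5 − 0.0)/2 = 1.75 m; q_2 = 0.30 × 0.43 × 1.75 = 0.2258 m³/s
w_3 = (5.2 − 1.8)/2 = 1.7 m; q_3 = 0.30 × 0.60 × 1.7 = 0.3060 m³/s
w_4 = (5.9 − 3.5)/2 = 1.2 m; q_4 = 0.30 × 0.61 × 1.2 = 0.2196 m³/s
w_5 = (7.9 − 5.2)/2 = 1.35 m; q_5 = 0.38 × 0.78 × 1.35 = 0.4001 m³/s
w_6 = (9.4 − 5.9)/2 = 1.75 m; q_6 = 0.26 × 0.36 × 1.75 = 0.1638 m³/s
Stations 1, 7 contribute zero (depth or velocity is 0).
Q = Σ qᵢ = 1.315 m³/s

1.32 m³/s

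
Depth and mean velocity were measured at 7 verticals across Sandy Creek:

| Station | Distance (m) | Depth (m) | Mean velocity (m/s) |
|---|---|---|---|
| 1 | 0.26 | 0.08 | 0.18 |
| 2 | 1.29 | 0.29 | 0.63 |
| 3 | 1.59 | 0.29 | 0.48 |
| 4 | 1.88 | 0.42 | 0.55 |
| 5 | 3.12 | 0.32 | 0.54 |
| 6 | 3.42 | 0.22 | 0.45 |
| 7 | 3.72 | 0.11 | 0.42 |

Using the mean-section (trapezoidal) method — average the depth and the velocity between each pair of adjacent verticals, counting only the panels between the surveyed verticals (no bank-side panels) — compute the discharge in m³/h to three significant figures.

Panel 1-2: Δb = 1.03 m, d̄ = (0.08+0.29)/2 = 0.185, v̄ = (0.18+0.63)/2 = 0.405 → q = 1.03×0.185×0.405 = 0.07717 m³/s
Panel 2-3: Δb = 0.3 m, d̄ = (0.29+0.29)/2 = 0.29, v̄ = (0.63+0.48)/2 = 0.555 → q = 0.3×0.29×0.555 = 0.04829 m³/s
Panel 3-4: Δb = 0.29 m, d̄ = (0.29+0.42)/2 = 0.355, v̄ = (0.48+0.55)/2 = 0.515 → q = 0.29×0.355×0.515 = 0.05302 m³/s
Panel 4-5: Δb = 1.24 m, d̄ = (0.42+0.32)/2 = 0.37, v̄ = (0.55+0.54)/2 = 0.545 → q = 1.24×0.37×0.545 = 0.2500 m³/s
Panel 5-6: Δb = 0.3 m, d̄ = (0.32+0.22)/2 = 0.27, v̄ = (0.54+0.45)/2 = 0.495 → q = 0.3×0.27×0.495 = 0.04010 m³/s
Panel 6-7: Δb = 0.3 m, d̄ = (0.22+0.11)/2 = 0.165, v̄ = (0.45+0.42)/2 = 0.435 → q = 0.3×0.165×0.435 = 0.02153 m³/s
Q = Σ q = 0.4902 m³/s
= 0.4902 × 3600 = 1765 m³/h

1760 m³/h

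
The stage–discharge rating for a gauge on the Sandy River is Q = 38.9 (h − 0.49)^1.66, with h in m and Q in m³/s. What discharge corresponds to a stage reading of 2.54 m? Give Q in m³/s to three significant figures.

128 m³/s

Q = 38.9 × (2.54 − 0.49)^1.66 = 38.9 × 2.05^1.66 = 128.1 m³/s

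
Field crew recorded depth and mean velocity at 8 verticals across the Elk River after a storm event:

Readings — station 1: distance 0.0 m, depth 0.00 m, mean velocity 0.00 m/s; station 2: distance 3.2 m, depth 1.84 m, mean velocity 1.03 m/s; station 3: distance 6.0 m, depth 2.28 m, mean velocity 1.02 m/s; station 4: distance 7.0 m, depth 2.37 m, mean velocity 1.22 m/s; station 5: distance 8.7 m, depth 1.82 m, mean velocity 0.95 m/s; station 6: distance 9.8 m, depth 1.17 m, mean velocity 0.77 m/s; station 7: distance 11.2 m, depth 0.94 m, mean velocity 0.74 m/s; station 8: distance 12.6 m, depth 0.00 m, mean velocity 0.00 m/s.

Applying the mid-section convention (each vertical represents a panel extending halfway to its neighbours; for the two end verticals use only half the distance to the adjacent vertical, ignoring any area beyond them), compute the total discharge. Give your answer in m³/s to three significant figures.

w_2 = (6.0 − 0.0)/2 = 3 m; q_2 = 1.03 × 1.84 × 3 = 5.686 m³/s
w_3 = (7.0 − 3.2)/2 = 1.9 m; q_3 = 1.02 × 2.28 × 1.9 = 4.419 m³/s
w_4 = (8.7 − 6.0)/2 = 1.35 m; q_4 = 1.22 × 2.37 × 1.35 = 3.903 m³/s
w_5 = (9.8 − 7.0)/2 = 1.4 m; q_5 = 0.95 × 1.82 × 1.4 = 2.421 m³/s
w_6 = (11.2 − 8.7)/2 = 1.25 m; q_6 = 0.77 × 1.17 × 1.25 = 1.126 m³/s
w_7 = (12.6 − 9.8)/2 = 1.4 m; q_7 = 0.74 × 0.94 × 1.4 = 0.9738 m³/s
Stations 1, 8 contribute zero (depth or velocity is 0).
Q = Σ qᵢ = 18.53 m³/s

18.5 m³/s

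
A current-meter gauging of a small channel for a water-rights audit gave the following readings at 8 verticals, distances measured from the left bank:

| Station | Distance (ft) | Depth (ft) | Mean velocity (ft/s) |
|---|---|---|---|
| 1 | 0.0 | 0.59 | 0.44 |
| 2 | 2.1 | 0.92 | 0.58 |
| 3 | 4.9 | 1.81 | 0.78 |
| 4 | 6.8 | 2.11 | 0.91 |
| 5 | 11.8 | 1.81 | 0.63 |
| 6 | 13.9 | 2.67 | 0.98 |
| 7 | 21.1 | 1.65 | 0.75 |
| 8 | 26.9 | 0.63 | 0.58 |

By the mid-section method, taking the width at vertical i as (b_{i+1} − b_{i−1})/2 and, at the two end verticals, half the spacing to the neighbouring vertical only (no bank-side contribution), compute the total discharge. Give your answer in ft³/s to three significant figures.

36.8 ft³/s

w_1 = (2.1 − 0.0)/2 = 1.05 ft; q_1 = 0.44 × 0.59 × 1.05 = 0.2726 ft³/s
w_2 = (4.9 − 0.0)/2 = 2.45 ft; q_2 = 0.58 × 0.92 × 2.45 = 1.307 ft³/s
w_3 = (6.8 − 2.1)/2 = 2.35 ft; q_3 = 0.78 × 1.81 × 2.35 = 3.318 ft³/s
w_4 = (11.8 − 4.9)/2 = 3.45 ft; q_4 = 0.91 × 2.11 × 3.45 = 6.624 ft³/s
w_5 = (13.9 − 6.8)/2 = 3.55 ft; q_5 = 0.63 × 1.81 × 3.55 = 4.048 ft³/s
w_6 = (21.1 − 11.8)/2 = 4.65 ft; q_6 = 0.98 × 2.67 × 4.65 = 12.17 ft³/s
w_7 = (26.9 − 13.9)/2 = 6.5 ft; q_7 = 0.75 × 1.65 × 6.5 = 8.044 ft³/s
w_8 = (26.9 − 21.1)/2 = 2.9 ft; q_8 = 0.58 × 0.63 × 2.9 = 1.060 ft³/s
Q = Σ qᵢ = 36.84 ft³/s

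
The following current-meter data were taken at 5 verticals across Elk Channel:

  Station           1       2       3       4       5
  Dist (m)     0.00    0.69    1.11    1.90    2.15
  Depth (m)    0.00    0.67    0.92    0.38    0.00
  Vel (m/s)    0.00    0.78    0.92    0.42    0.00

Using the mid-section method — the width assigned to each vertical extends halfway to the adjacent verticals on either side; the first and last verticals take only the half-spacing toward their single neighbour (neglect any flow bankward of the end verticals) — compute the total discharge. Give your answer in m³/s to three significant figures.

0.885 m³/s

w_2 = (1.11 − 0.00)/2 = 0.555 m; q_2 = 0.78 × 0.67 × 0.555 = 0.2900 m³/s
w_3 = (1.90 − 0.69)/2 = 0.605 m; q_3 = 0.92 × 0.92 × 0.605 = 0.5121 m³/s
w_4 = (2.15 − 1.11)/2 = 0.52 m; q_4 = 0.42 × 0.38 × 0.52 = 0.08299 m³/s
Stations 1, 5 contribute zero (depth or velocity is 0).
Q = Σ qᵢ = 0.8851 m³/s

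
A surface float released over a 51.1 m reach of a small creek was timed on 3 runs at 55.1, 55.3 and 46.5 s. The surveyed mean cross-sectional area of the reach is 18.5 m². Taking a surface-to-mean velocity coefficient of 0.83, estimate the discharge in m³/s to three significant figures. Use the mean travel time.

15.0 m³/s

t̄ = (55.1 + 55.3 + 46.5) / 3 = 52.3 s
v_surface = L / t̄ = 51.1 / 52.3 = 0.9771 m/s
v_mean = 0.83 × 0.9771 = 0.8110 m/s
Q = A × v_mean = 18.5 × 0.8110 = 15.00 m³/s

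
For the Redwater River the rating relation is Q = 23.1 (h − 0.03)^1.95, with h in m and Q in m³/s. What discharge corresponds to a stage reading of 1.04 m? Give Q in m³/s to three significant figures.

23.6 m³/s

Q = 23.1 × (1.04 − 0.03)^1.95 = 23.1 × 1.01^1.95 = 23.55 m³/s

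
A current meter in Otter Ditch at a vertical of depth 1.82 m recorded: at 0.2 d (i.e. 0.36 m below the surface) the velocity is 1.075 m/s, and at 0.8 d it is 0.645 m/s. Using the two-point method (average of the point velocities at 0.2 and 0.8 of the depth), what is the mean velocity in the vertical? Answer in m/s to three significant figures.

v̄ = (1.075 + 0.645) / 2 = 0.8600 m/s

0.860 m/s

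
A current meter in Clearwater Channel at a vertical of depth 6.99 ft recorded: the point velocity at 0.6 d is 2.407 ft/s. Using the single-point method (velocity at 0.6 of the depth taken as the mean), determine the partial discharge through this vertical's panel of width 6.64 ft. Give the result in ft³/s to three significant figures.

112 ft³/s

v̄ = v₀.₆ = 2.407 ft/s
q = v̄ × d × w = 2.407 × 6.99 × 6.64 = 111.7 ft³/s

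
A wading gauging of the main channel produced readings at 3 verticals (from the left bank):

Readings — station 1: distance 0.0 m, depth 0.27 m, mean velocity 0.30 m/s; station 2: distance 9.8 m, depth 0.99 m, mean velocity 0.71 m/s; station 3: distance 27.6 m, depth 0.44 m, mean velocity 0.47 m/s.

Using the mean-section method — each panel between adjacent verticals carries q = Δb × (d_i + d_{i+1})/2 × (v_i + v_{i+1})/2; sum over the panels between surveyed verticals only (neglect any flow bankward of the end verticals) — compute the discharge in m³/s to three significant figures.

10.6 m³/s

Panel 1-2: Δb = 9.8 m, d̄ = (0.27+0.99)/2 = 0.63, v̄ = (0.30+0.71)/2 = 0.505 → q = 9.8×0.63×0.505 = 3.118 m³/s
Panel 2-3: Δb = 17.8 m, d̄ = (0.99+0.44)/2 = 0.715, v̄ = (0.71+0.47)/2 = 0.59 → q = 17.8×0.715×0.59 = 7.509 m³/s
Q = Σ q = 10.63 m³/s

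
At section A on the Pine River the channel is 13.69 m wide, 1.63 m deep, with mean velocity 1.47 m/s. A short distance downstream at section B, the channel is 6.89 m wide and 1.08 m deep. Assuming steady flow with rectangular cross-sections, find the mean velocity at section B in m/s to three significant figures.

Q = A₁V₁ = (13.69×1.63) × 1.47 = 32.80 m³/s
A₂ = 6.89 × 1.08 = 7.441 m²
V₂ = Q/A₂ = 32.80/7.441 = 4.408 m/s

4.41 m/s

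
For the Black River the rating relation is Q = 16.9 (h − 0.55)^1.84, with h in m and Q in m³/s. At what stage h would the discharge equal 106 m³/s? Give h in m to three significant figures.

h − h₀ = (Q/C)^(1/b) = (106/16.9)^(1/1.84) = 2.713 m
h = 0.55 + 2.713 = 3.263 m

3.26 m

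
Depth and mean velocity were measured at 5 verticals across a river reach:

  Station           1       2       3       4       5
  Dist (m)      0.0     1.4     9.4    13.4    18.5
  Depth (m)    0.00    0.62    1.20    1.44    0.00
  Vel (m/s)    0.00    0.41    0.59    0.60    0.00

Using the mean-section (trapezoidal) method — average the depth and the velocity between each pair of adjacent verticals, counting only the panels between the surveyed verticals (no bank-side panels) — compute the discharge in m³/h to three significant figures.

28700 m³/h

Panel 1-2: Δb = 1.4 m, d̄ = (0.00+0.62)/2 = 0.31, v̄ = (0.00+0.41)/2 = 0.205 → q = 1.4×0.31×0.205 = 0.08897 m³/s
Panel 2-3: Δb = 8 m, d̄ = (0.62+1.20)/2 = 0.91, v̄ = (0.41+0.59)/2 = 0.5 → q = 8×0.91×0.5 = 3.640 m³/s
Panel 3-4: Δb = 4 m, d̄ = (1.20+1.44)/2 = 1.32, v̄ = (0.59+0.60)/2 = 0.595 → q = 4×1.32×0.595 = 3.142 m³/s
Panel 4-5: Δb = 5.1 m, d̄ = (1.44+0.00)/2 = 0.72, v̄ = (0.60+0.00)/2 = 0.3 → q = 5.1×0.72×0.3 = 1.102 m³/s
Q = Σ q = 7.972 m³/s
= 7.972 × 3600 = 28700 m³/h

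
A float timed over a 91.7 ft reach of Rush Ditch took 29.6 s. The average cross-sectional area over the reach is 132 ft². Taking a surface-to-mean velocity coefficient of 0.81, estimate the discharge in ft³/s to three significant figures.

v_surface = L / t̄ = 91.7 / 29.6 = 3.098 ft/s
v_mean = 0.81 × 3.098 = 2.509 ft/s
Q = A × v_mean = 132 × 2.509 = 331.2 ft³/s

331 ft³/s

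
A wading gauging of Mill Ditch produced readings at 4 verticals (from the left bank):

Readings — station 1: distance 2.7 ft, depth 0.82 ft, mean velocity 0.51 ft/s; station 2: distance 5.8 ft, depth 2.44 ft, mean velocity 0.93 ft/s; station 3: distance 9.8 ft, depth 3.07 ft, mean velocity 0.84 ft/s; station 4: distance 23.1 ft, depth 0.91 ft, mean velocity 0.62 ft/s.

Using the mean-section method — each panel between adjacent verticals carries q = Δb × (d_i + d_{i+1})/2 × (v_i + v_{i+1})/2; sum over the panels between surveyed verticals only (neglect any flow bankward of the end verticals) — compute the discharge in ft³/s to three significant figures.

Panel 1-2: Δb = 3.1 ft, d̄ = (0.82+2.44)/2 = 1.63, v̄ = (0.51+0.93)/2 = 0.72 → q = 3.1×1.63×0.72 = 3.638 ft³/s
Panel 2-3: Δb = 4 ft, d̄ = (2.44+3.07)/2 = 2.755, v̄ = (0.93+0.84)/2 = 0.885 → q = 4×2.755×0.885 = 9.753 ft³/s
Panel 3-4: Δb = 13.3 ft, d̄ = (3.07+0.91)/2 = 1.99, v̄ = (0.84+0.62)/2 = 0.73 → q = 13.3×1.99×0.73 = 19.32 ft³/s
Q = Σ q = 32.71 ft³/s

32.7 ft³/s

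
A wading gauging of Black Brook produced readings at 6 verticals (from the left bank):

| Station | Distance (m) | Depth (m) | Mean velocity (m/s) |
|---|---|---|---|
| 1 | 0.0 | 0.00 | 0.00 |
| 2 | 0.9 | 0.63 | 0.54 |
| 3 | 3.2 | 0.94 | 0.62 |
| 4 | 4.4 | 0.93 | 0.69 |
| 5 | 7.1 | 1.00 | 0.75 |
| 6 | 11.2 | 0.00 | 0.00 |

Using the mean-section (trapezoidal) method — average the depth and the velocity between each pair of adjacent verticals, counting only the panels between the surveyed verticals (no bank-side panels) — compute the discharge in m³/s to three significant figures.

Panel 1-2: Δb = 0.9 m, d̄ = (0.00+0.63)/2 = 0.315, v̄ = (0.00+0.54)/2 = 0.27 → q = 0.9×0.315×0.27 = 0.07655 m³/s
Panel 2-3: Δb = 2.3 m, d̄ = (0.63+0.94)/2 = 0.785, v̄ = (0.54+0.62)/2 = 0.58 → q = 2.3×0.785×0.58 = 1.047 m³/s
Panel 3-4: Δb = 1.2 m, d̄ = (0.94+0.93)/2 = 0.935, v̄ = (0.62+0.69)/2 = 0.655 → q = 1.2×0.935×0.655 = 0.7349 m³/s
Panel 4-5: Δb = 2.7 m, d̄ = (0.93+1.00)/2 = 0.965, v̄ = (0.69+0.75)/2 = 0.72 → q = 2.7×0.965×0.72 = 1.876 m³/s
Panel 5-6: Δb = 4.1 m, d̄ = (1.00+0.00)/2 = 0.5, v̄ = (0.75+0.00)/2 = 0.375 → q = 4.1×0.5×0.375 = 0.7688 m³/s
Q = Σ q = 4.503 m³/s

4.50 m³/s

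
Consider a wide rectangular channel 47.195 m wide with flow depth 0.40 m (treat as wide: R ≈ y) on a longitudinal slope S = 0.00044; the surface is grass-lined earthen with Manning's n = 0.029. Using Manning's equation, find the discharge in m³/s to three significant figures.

7.41 m³/s

A = b·y = 47.195 × 0.40 = 18.88 m²
Wide channel: R ≈ y = 0.40 m
Q = (1/n)·A·R^(2/3)·S^(1/2) = (1/0.029) × 18.88 × 0.4000^(2/3) × 0.00044^(1/2) = 7.413 m³/s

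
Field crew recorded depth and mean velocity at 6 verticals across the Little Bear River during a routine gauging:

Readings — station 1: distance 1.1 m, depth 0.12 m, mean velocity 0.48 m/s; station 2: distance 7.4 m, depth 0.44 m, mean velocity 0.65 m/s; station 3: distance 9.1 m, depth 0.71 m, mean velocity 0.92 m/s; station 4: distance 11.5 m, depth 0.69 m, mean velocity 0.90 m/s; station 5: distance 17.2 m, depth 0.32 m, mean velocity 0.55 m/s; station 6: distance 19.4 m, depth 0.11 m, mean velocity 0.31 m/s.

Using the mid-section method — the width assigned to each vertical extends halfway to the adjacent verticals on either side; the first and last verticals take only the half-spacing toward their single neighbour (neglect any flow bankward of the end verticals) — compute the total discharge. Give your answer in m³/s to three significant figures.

w_1 = (7.4 − 1.1)/2 = 3.15 m; q_1 = 0.48 × 0.12 × 3.15 = 0.1814 m³/s
w_2 = (9.1 − 1.1)/2 = 4 m; q_2 = 0.65 × 0.44 × 4 = 1.144 m³/s
w_3 = (11.5 − 7.4)/2 = 2.05 m; q_3 = 0.92 × 0.71 × 2.05 = 1.339 m³/s
w_4 = (17.2 − 9.1)/2 = 4.05 m; q_4 = 0.90 × 0.69 × 4.05 = 2.515 m³/s
w_5 = (19.4 − 11.5)/2 = 3.95 m; q_5 = 0.55 × 0.32 × 3.95 = 0.6952 m³/s
w_6 = (19.4 − 17.2)/2 = 1.1 m; q_6 = 0.31 × 0.11 × 1.1 = 0.03751 m³/s
Q = Σ qᵢ = 5.912 m³/s

5.91 m³/s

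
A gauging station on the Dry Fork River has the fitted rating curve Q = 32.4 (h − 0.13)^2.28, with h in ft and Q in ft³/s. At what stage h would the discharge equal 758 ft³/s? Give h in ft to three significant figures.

h − h₀ = (Q/C)^(1/b) = (758/32.4)^(1/2.28) = 3.986 ft
h = 0.13 + 3.986 = 4.116 ft

4.12 ft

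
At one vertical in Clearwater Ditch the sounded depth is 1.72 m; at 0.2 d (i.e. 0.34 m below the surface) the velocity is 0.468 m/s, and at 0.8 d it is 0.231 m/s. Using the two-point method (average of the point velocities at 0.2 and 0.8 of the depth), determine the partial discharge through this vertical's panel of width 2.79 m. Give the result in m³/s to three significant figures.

v̄ = (0.468 + 0.231) / 2 = 0.3495 m/s
q = v̄ × d × w = 0.3495 × 1.72 × 2.79 = 1.677 m³/s

1.68 m³/s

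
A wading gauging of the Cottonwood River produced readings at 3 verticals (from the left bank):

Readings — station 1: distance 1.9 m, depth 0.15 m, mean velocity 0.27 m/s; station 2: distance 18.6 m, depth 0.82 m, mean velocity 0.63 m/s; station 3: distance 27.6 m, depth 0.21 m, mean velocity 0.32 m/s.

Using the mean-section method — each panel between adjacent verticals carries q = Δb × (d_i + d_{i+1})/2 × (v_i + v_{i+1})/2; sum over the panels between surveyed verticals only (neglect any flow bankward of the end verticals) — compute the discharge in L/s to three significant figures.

Panel 1-2: Δb = 16.7 m, d̄ = (0.15+0.82)/2 = 0.485, v̄ = (0.27+0.63)/2 = 0.45 → q = 16.7×0.485×0.45 = 3.645 m³/s
Panel 2-3: Δb = 9 m, d̄ = (0.82+0.21)/2 = 0.515, v̄ = (0.63+0.32)/2 = 0.475 → q = 9×0.515×0.475 = 2.202 m³/s
Q = Σ q = 5.846 m³/s
= 5.846 × 1000 = 5846 L/s

5850 L/s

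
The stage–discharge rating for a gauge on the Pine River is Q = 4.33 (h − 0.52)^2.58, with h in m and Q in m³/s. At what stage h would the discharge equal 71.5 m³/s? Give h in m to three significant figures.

h − h₀ = (Q/C)^(1/b) = (71.5/4.33)^(1/2.58) = 2.965 m
h = 0.52 + 2.965 = 3.485 m

3.48 m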